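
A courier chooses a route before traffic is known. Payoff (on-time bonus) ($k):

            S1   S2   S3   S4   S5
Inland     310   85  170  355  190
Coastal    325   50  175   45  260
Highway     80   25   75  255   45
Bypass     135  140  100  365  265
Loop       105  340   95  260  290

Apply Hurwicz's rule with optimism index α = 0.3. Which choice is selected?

Inland: 0.3·355 + 0.7·85 = 166
Coastal: 0.3·325 + 0.7·45 = 129
Highway: 0.3·255 + 0.7·25 = 94
Bypass: 0.3·365 + 0.7·100 = 179.5
Loop: 0.3·340 + 0.7·95 = 168.5
Highest Hurwicz score = 179.5 → Bypass.

Bypass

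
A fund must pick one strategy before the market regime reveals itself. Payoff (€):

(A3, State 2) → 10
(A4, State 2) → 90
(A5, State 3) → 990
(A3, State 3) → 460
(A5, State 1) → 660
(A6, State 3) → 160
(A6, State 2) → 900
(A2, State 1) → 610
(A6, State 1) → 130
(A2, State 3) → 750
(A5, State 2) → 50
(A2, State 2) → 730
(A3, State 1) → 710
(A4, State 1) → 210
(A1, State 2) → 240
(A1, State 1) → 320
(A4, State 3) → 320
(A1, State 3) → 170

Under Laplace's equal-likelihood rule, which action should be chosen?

Row averages: A1=730/3, A2=2090/3, A3=1180/3, A4=620/3, A5=1700/3, A6=1190/3
Highest average = 2090/3 → A2.

A2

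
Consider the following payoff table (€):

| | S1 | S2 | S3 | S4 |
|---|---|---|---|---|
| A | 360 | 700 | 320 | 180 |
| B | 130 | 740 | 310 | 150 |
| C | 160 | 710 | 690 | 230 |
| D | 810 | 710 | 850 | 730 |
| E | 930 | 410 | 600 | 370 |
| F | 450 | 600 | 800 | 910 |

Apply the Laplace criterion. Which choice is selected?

Row averages: A=390, B=332.5, C=447.5, D=775, E=577.5, F=690
Highest average = 775 → D.

D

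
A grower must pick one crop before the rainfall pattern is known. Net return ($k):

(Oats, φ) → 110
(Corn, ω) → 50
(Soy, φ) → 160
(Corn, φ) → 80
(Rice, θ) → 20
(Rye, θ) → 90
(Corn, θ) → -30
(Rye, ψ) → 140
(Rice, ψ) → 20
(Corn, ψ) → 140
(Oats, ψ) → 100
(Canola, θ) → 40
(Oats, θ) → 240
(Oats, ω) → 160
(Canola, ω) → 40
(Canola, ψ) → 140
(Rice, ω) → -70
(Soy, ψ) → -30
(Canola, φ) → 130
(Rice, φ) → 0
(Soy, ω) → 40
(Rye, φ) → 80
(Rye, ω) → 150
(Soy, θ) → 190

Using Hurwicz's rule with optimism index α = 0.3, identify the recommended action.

Rice: 0.3·20 + 0.7·(-70) = -43
Soy: 0.3·190 + 0.7·(-30) = 36
Canola: 0.3·140 + 0.7·40 = 70
Corn: 0.3·140 + 0.7·(-30) = 21
Oats: 0.3·240 + 0.7·100 = 142
Rye: 0.3·150 + 0.7·80 = 101
Highest Hurwicz score = 142 → Oats.

Oats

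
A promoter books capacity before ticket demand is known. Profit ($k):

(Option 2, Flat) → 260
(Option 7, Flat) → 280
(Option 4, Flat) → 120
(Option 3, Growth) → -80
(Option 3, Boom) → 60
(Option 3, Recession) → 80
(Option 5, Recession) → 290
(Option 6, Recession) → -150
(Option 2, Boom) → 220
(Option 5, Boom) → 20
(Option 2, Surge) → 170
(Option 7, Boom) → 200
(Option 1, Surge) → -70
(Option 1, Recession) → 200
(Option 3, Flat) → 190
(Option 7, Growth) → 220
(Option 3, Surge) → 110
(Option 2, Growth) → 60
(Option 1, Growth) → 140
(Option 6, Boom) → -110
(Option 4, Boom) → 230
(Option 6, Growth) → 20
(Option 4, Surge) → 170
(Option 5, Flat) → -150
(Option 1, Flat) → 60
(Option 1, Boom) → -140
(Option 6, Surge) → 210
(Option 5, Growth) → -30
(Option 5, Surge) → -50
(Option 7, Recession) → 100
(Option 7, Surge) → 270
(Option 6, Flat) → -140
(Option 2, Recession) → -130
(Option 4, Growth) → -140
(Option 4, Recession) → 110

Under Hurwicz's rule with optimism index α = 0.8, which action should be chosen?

Option 1: 0.8·200 + 0.2·(-140) = 132
Option 2: 0.8·260 + 0.2·(-130) = 182
Option 3: 0.8·190 + 0.2·(-80) = 136
Option 4: 0.8·230 + 0.2·(-140) = 156
Option 5: 0.8·290 + 0.2·(-150) = 202
Option 6: 0.8·210 + 0.2·(-150) = 138
Option 7: 0.8·280 + 0.2·100 = 244
Highest Hurwicz score = 244 → Option 7.

Option 7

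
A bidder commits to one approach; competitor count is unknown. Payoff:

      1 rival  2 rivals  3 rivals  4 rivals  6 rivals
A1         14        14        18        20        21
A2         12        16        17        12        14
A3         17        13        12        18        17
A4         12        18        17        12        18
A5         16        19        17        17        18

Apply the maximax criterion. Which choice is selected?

Row maxima: A1=21, A2=17, A3=18, A4=18, A5=19
Best best-case = 21 → A1.

A1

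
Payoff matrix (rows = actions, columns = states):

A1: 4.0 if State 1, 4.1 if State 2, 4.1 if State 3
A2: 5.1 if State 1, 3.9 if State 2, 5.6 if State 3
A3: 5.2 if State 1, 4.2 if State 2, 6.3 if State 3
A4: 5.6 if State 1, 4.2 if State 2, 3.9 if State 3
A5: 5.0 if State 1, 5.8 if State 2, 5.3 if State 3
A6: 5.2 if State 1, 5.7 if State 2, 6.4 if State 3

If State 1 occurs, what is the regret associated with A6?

0.4

Best payoff under State 1 is 5.6.
Regret = 5.6 − 5.2 = 0.4.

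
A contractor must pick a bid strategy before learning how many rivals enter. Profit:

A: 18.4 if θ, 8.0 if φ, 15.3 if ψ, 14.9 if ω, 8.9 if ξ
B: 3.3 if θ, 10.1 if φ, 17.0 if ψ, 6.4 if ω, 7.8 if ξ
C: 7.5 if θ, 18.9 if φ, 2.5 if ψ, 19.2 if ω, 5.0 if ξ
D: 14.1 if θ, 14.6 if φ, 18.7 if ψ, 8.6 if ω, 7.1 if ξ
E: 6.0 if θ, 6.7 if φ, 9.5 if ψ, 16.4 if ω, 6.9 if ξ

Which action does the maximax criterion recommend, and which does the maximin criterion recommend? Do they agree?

maximax → C; maximin → A (disagree)

Row maxima: A=18.4, B=17.0, C=19.2, D=18.7, E=16.4
Best best-case = 19.2 → C.
Row minima: A=8.0, B=3.3, C=2.5, D=7.1, E=6.0
Best worst-case = 8.0 → A.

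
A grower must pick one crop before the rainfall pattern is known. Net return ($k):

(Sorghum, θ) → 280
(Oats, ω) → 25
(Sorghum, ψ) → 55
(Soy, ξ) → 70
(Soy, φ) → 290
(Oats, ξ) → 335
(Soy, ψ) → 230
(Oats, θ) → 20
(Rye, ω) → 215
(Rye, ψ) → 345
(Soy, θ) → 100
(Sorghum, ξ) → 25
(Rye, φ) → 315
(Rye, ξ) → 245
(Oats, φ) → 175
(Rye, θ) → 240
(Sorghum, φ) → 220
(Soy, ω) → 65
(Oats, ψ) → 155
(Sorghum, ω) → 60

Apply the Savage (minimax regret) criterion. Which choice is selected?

Column bests: θ=280, φ=315, ψ=345, ω=215, ξ=335.
Oats regrets: 260, 140, 190, 190, 0 → max 260
Rye regrets: 40, 0, 0, 0, 90 → max 90
Sorghum regrets: 0, 95, 290, 155, 310 → max 310
Soy regrets: 180, 25, 115, 150, 265 → max 265
Smallest max regret = 90 → Rye.

Rye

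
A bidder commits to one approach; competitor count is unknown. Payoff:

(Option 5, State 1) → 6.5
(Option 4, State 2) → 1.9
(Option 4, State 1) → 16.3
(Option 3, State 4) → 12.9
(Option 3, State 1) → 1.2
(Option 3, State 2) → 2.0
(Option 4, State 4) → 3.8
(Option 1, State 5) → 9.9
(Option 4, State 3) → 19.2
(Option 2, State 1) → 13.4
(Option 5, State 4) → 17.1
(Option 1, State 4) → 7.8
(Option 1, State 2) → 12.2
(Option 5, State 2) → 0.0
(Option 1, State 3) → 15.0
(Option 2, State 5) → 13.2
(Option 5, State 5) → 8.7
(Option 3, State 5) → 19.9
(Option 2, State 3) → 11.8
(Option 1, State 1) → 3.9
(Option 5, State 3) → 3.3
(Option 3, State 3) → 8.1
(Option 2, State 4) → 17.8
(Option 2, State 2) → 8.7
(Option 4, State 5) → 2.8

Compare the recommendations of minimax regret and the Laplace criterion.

Column bests: State 1=16.3, State 2=12.2, State 3=19.2, State 4=17.8, State 5=19.9.
Option 1 regrets: 12.4, 0.0, 4.2, 10.0, 10.0 → max 12.4
Option 2 regrets: 2.9, 3.5, 7.4, 0.0, 6.7 → max 7.4
Option 3 regrets: 15.1, 10.2, 11.1, 4.9, 0.0 → max 15.1
Option 4 regrets: 0.0, 10.3, 0.0, 14.0, 17.1 → max 17.1
Option 5 regrets: 9.8, 12.2, 15.9, 0.7, 11.2 → max 15.9
Smallest max regret = 7.4 → Option 2.
Row averages: Option 1=9.76, Option 2=12.98, Option 3=8.82, Option 4=8.8, Option 5=7.12
Highest average = 12.98 → Option 2.

minimax regret → Option 2; laplace → Option 2 (agree)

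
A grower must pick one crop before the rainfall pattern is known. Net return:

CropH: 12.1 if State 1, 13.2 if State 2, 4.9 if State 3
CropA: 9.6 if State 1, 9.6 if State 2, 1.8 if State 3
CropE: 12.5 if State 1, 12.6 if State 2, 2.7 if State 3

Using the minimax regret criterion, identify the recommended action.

Column bests: State 1=12.5, State 2=13.2, State 3=4.9.
CropH regrets: 0.4, 0.0, 0.0 → max 0.4
CropA regrets: 2.9, 3.6, 3.1 → max 3.6
CropE regrets: 0.0, 0.6, 2.2 → max 2.2
Smallest max regret = 0.4 → CropH.

CropH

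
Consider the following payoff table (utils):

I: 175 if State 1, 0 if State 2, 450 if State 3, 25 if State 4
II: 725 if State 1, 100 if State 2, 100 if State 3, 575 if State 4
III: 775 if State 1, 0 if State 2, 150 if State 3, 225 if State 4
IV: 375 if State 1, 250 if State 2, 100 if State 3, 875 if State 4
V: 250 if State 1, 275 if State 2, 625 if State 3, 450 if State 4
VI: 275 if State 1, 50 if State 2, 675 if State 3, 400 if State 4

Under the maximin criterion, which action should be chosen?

V

Row minima: I=0, II=100, III=0, IV=100, V=250, VI=50
Best worst-case = 250 → V.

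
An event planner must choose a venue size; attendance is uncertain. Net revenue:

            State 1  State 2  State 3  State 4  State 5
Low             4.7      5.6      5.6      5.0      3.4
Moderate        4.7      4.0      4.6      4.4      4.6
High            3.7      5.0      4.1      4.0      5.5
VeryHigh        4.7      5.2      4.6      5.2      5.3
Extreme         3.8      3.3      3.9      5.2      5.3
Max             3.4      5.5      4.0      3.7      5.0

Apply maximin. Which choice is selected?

VeryHigh

Row minima: Low=3.4, Moderate=4.0, High=3.7, VeryHigh=4.6, Extreme=3.3, Max=3.4
Best worst-case = 4.6 → VeryHigh.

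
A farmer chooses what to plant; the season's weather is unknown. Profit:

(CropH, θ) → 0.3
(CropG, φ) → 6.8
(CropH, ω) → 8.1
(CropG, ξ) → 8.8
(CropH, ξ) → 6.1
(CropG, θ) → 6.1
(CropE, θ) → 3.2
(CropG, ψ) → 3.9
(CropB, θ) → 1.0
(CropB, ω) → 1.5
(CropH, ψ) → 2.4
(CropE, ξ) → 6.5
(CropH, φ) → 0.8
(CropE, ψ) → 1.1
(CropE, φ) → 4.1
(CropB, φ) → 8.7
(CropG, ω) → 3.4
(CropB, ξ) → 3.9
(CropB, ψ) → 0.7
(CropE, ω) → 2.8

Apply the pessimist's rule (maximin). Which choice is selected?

Row minima: CropB=0.7, CropG=3.4, CropH=0.3, CropE=1.1
Best worst-case = 3.4 → CropG.

CropG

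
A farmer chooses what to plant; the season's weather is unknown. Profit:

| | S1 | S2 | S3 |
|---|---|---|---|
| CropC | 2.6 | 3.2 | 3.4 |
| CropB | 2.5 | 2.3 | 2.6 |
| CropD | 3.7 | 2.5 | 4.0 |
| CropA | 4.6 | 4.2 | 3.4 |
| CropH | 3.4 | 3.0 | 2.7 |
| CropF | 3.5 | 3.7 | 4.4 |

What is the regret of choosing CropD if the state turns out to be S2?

Best payoff under S2 is 4.2.
Regret = 4.2 − 2.5 = 1.7.

1.7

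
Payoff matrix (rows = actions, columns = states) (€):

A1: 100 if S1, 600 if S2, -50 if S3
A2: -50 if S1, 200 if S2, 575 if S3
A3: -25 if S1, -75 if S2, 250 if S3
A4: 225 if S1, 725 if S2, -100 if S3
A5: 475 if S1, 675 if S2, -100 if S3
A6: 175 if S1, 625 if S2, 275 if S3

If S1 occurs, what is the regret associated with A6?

Best payoff under S1 is 475.
Regret = 475 − 175 = 300.

300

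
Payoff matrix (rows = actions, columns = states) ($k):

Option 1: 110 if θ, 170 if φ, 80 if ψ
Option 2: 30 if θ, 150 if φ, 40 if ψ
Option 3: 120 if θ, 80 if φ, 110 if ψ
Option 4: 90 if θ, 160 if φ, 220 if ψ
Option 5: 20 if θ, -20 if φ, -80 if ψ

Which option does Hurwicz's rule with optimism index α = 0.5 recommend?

Option 1: 0.5·170 + 0.5·80 = 125
Option 2: 0.5·150 + 0.5·30 = 90
Option 3: 0.5·120 + 0.5·80 = 100
Option 4: 0.5·220 + 0.5·90 = 155
Option 5: 0.5·20 + 0.5·(-80) = -30
Highest Hurwicz score = 155 → Option 4.

Option 4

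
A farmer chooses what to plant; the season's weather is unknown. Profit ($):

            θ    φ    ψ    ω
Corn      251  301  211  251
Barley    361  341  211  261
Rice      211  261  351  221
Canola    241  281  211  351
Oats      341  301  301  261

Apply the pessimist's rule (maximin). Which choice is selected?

Oats

Row minima: Corn=211, Barley=211, Rice=211, Canola=211, Oats=261
Best worst-case = 261 → Oats.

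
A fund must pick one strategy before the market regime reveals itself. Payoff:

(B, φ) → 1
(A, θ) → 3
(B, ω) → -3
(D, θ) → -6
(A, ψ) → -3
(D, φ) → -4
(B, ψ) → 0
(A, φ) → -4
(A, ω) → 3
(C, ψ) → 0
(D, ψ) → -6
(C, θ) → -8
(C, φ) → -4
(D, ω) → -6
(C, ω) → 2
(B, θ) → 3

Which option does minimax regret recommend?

Column bests: θ=3, φ=1, ψ=0, ω=3.
A regrets: 0, 5, 3, 0 → max 5
B regrets: 0, 0, 0, 6 → max 6
C regrets: 11, 5, 0, 1 → max 11
D regrets: 9, 5, 6, 9 → max 9
Smallest max regret = 5 → A.

A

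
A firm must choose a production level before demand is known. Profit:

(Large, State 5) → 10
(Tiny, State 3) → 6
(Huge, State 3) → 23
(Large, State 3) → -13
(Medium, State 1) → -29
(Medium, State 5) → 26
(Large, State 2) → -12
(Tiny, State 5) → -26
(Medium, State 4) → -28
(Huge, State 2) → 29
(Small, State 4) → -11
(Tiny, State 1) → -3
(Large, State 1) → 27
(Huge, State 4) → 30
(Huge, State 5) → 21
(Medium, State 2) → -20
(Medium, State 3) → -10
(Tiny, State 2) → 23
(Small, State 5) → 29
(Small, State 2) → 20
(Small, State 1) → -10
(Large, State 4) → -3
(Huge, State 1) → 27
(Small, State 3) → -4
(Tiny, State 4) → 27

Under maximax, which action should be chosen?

Huge

Row maxima: Tiny=27, Small=29, Medium=26, Large=27, Huge=30
Best best-case = 30 → Huge.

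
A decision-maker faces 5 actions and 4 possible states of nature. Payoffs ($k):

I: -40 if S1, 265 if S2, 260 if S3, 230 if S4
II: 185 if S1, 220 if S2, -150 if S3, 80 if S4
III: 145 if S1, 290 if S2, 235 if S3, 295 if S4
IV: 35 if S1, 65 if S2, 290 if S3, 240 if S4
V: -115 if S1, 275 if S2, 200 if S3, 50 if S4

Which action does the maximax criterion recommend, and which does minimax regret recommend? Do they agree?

maximax → III; minimax regret → III (agree)

Row maxima: I=265, II=220, III=295, IV=290, V=275
Best best-case = 295 → III.
Column bests: S1=185, S2=290, S3=290, S4=295.
I regrets: 225, 25, 30, 65 → max 225
II regrets: 0, 70, 440, 215 → max 440
III regrets: 40, 0, 55, 0 → max 55
IV regrets: 150, 225, 0, 55 → max 225
V regrets: 300, 15, 90, 245 → max 300
Smallest max regret = 55 → III.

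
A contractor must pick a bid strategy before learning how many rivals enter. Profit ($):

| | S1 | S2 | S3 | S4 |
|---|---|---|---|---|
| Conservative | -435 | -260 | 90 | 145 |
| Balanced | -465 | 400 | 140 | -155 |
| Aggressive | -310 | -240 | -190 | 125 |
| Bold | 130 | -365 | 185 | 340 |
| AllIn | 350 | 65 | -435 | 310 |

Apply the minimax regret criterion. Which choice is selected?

Column bests: S1=350, S2=400, S3=185, S4=340.
Conservative regrets: 785, 660, 95, 195 → max 785
Balanced regrets: 815, 0, 45, 495 → max 815
Aggressive regrets: 660, 640, 375, 215 → max 660
Bold regrets: 220, 765, 0, 0 → max 765
AllIn regrets: 0, 335, 620, 30 → max 620
Smallest max regret = 620 → AllIn.

AllIn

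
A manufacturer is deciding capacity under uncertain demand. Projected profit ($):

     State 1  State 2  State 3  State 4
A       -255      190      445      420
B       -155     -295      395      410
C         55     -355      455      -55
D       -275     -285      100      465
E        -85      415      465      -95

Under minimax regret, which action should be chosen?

Column bests: State 1=55, State 2=415, State 3=465, State 4=465.
A regrets: 310, 225, 20, 45 → max 310
B regrets: 210, 710, 70, 55 → max 710
C regrets: 0, 770, 10, 520 → max 770
D regrets: 330, 700, 365, 0 → max 700
E regrets: 140, 0, 0, 560 → max 560
Smallest max regret = 310 → A.

A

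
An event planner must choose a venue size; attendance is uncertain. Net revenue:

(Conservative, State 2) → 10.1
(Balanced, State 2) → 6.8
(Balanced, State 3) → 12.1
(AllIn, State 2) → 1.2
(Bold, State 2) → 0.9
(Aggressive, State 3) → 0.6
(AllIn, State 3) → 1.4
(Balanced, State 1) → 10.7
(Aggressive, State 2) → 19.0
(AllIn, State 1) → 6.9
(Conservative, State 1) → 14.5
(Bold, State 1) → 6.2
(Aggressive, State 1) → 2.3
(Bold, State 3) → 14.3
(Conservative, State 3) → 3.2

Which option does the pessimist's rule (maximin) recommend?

Balanced

Row minima: Conservative=3.2, Balanced=6.8, Aggressive=0.6, Bold=0.9, AllIn=1.2
Best worst-case = 6.8 → Balanced.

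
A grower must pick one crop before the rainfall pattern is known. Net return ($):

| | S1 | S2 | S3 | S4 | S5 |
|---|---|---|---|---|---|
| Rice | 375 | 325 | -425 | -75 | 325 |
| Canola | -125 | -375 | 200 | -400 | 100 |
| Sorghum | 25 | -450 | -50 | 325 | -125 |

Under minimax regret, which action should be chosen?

Rice

Column bests: S1=375, S2=325, S3=200, S4=325, S5=325.
Rice regrets: 0, 0, 625, 400, 0 → max 625
Canola regrets: 500, 700, 0, 725, 225 → max 725
Sorghum regrets: 350, 775, 250, 0, 450 → max 775
Smallest max regret = 625 → Rice.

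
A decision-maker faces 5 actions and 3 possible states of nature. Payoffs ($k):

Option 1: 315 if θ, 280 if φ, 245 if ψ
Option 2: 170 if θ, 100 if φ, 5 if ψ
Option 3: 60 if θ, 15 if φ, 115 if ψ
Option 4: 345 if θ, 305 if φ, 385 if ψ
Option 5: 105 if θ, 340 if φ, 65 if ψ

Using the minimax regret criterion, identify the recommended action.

Column bests: θ=345, φ=340, ψ=385.
Option 1 regrets: 30, 60, 140 → max 140
Option 2 regrets: 175, 240, 380 → max 380
Option 3 regrets: 285, 325, 270 → max 325
Option 4 regrets: 0, 35, 0 → max 35
Option 5 regrets: 240, 0, 320 → max 320
Smallest max regret = 35 → Option 4.

Option 4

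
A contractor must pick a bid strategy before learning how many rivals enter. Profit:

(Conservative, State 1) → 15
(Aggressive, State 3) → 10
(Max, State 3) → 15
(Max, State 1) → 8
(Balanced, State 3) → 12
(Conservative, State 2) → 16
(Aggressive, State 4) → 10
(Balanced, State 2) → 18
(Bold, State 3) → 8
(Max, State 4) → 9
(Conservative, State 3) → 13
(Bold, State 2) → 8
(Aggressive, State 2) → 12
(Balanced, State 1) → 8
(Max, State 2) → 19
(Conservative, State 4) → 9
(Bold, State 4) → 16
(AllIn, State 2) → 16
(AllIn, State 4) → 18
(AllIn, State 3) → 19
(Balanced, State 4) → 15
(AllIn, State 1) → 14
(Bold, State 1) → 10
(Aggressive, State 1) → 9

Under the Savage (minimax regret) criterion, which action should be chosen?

AllIn

Column bests: State 1=15, State 2=19, State 3=19, State 4=18.
Conservative regrets: 0, 3, 6, 9 → max 9
Balanced regrets: 7, 1, 7, 3 → max 7
Aggressive regrets: 6, 7, 9, 8 → max 9
Bold regrets: 5, 11, 11, 2 → max 11
AllIn regrets: 1, 3, 0, 0 → max 3
Max regrets: 7, 0, 4, 9 → max 9
Smallest max regret = 3 → AllIn.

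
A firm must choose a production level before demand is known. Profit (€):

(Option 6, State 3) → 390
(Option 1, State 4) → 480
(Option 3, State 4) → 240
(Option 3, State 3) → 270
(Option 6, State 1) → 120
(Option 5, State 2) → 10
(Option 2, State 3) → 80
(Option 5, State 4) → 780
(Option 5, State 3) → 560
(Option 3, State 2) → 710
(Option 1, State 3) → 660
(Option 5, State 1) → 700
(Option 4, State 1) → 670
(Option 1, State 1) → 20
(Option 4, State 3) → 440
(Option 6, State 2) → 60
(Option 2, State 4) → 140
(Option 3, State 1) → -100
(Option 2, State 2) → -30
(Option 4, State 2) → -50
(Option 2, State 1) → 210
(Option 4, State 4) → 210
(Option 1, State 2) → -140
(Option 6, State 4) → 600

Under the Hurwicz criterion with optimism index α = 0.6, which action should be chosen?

Option 1: 0.6·660 + 0.4·(-140) = 340
Option 2: 0.6·210 + 0.4·(-30) = 114
Option 3: 0.6·710 + 0.4·(-100) = 386
Option 4: 0.6·670 + 0.4·(-50) = 382
Option 5: 0.6·780 + 0.4·10 = 472
Option 6: 0.6·600 + 0.4·60 = 384
Highest Hurwicz score = 472 → Option 5.

Option 5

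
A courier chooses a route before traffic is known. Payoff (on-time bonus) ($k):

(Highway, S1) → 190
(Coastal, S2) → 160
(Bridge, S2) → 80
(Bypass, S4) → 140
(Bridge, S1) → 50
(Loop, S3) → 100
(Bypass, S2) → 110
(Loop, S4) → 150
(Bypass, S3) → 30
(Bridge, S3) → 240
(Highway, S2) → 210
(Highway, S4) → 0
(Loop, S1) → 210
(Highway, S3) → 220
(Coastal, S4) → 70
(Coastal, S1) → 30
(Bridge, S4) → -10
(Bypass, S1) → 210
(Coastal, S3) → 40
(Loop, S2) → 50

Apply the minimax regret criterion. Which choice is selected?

Column bests: S1=210, S2=210, S3=240, S4=150.
Bridge regrets: 160, 130, 0, 160 → max 160
Bypass regrets: 0, 100, 210, 10 → max 210
Coastal regrets: 180, 50, 200, 80 → max 200
Highway regrets: 20, 0, 20, 150 → max 150
Loop regrets: 0, 160, 140, 0 → max 160
Smallest max regret = 150 → Highway.

Highway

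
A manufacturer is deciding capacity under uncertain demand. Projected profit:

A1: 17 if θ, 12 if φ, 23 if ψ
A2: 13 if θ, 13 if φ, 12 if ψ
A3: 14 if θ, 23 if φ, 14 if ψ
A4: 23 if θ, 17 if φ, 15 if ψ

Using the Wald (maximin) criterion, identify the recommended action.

A4

Row minima: A1=12, A2=12, A3=14, A4=15
Best worst-case = 15 → A4.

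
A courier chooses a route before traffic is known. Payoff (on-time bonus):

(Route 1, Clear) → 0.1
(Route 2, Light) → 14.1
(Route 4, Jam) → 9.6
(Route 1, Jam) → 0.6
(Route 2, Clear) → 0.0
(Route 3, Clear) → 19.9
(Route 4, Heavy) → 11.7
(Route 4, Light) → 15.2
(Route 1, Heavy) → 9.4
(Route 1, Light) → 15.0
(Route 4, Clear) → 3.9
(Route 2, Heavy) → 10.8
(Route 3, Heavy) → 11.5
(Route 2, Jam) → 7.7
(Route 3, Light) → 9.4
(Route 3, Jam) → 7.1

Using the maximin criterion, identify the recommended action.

Row minima: Route 1=0.1, Route 2=0.0, Route 3=7.1, Route 4=3.9
Best worst-case = 7.1 → Route 3.

Route 3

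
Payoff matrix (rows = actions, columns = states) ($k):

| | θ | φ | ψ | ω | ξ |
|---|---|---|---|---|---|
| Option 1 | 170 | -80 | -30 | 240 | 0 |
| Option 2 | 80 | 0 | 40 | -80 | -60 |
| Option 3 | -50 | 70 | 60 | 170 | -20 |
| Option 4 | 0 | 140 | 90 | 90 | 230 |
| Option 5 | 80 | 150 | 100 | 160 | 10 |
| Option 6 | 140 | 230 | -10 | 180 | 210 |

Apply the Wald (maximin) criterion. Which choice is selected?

Row minima: Option 1=-80, Option 2=-80, Option 3=-50, Option 4=0, Option 5=10, Option 6=-10
Best worst-case = 10 → Option 5.

Option 5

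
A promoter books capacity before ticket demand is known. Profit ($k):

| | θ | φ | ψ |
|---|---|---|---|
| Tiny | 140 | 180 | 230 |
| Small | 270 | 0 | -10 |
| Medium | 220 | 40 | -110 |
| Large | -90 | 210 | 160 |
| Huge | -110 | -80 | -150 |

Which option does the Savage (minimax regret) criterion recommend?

Tiny

Column bests: θ=270, φ=210, ψ=230.
Tiny regrets: 130, 30, 0 → max 130
Small regrets: 0, 210, 240 → max 240
Medium regrets: 50, 170, 340 → max 340
Large regrets: 360, 0, 70 → max 360
Huge regrets: 380, 290, 380 → max 380
Smallest max regret = 130 → Tiny.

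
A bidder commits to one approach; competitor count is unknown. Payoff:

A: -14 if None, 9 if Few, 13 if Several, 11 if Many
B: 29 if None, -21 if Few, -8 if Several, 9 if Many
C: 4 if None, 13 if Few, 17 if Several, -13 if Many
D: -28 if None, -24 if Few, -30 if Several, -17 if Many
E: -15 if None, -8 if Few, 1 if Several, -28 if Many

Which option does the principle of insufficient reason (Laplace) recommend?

C

Row averages: A=4.75, B=2.25, C=5.25, D=-24.75, E=-12.5
Highest average = 5.25 → C.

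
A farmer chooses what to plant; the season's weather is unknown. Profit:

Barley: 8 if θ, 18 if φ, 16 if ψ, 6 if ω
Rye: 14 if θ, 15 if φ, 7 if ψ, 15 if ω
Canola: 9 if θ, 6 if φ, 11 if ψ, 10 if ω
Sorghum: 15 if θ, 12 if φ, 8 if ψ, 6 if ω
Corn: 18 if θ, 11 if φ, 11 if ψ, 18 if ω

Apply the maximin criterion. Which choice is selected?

Row minima: Barley=6, Rye=7, Canola=6, Sorghum=6, Corn=11
Best worst-case = 11 → Corn.

Corn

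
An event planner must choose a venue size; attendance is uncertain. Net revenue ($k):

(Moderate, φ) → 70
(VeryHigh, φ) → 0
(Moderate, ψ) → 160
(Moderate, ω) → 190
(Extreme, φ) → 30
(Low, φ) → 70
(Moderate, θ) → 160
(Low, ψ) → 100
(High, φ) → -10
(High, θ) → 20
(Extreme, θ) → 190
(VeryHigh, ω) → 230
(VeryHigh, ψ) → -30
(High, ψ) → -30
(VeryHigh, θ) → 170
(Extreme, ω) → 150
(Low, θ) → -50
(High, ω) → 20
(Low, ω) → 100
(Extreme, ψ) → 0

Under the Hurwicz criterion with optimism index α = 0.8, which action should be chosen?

VeryHigh

Low: 0.8·100 + 0.2·(-50) = 70
Moderate: 0.8·190 + 0.2·70 = 166
High: 0.8·20 + 0.2·(-30) = 10
VeryHigh: 0.8·230 + 0.2·(-30) = 178
Extreme: 0.8·190 + 0.2·0 = 152
Highest Hurwicz score = 178 → VeryHigh.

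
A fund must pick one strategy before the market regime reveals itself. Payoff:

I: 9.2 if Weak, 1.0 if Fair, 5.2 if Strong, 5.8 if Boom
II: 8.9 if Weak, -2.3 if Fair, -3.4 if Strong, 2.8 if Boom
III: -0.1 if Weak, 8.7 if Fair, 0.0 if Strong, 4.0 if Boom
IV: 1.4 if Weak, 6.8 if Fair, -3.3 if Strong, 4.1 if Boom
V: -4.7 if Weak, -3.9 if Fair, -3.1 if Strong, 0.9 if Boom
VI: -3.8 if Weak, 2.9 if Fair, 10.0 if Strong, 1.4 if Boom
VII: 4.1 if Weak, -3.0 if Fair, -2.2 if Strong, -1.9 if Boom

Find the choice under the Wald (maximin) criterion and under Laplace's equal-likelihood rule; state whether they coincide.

Row minima: I=1.0, II=-3.4, III=-0.1, IV=-3.3, V=-4.7, VI=-3.8, VII=-3.0
Best worst-case = 1.0 → I.
Row averages: I=5.3, II=1.5, III=3.15, IV=2.25, V=-2.7, VI=2.625, VII=-0.75
Highest average = 5.3 → I.

maximin → I; laplace → I (agree)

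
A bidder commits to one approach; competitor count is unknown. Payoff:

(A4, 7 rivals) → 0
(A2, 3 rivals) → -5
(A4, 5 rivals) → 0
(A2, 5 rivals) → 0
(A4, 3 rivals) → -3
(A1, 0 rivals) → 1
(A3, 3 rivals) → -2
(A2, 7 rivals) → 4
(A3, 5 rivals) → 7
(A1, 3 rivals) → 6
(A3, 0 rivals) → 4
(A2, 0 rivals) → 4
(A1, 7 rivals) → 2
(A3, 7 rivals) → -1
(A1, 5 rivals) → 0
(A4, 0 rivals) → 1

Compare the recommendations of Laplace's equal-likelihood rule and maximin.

laplace → A1; maximin → A1 (agree)

Row averages: A1=2.25, A2=0.75, A3=2, A4=-0.5
Highest average = 2.25 → A1.
Row minima: A1=0, A2=-5, A3=-2, A4=-3
Best worst-case = 0 → A1.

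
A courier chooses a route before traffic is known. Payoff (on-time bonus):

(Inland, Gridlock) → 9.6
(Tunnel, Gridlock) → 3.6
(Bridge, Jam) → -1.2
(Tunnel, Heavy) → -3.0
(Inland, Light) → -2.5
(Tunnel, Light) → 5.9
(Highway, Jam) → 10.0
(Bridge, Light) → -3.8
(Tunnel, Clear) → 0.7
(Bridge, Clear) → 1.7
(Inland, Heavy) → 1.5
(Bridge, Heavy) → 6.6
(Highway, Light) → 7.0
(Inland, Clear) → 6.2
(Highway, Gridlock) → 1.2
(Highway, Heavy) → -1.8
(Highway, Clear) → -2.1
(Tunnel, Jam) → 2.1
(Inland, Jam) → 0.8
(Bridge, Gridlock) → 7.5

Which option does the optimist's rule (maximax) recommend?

Highway

Row maxima: Bridge=7.5, Tunnel=5.9, Highway=10.0, Inland=9.6
Best best-case = 10.0 → Highway.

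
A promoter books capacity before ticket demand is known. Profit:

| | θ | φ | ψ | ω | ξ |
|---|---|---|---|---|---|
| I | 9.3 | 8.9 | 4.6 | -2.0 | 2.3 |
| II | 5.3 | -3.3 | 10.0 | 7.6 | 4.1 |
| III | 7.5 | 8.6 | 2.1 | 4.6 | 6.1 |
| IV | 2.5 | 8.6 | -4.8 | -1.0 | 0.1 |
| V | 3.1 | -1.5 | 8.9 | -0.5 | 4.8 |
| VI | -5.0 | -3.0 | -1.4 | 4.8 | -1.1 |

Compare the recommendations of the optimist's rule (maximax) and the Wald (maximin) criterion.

maximax → II; maximin → III (disagree)

Row maxima: I=9.3, II=10.0, III=8.6, IV=8.6, V=8.9, VI=4.8
Best best-case = 10.0 → II.
Row minima: I=-2.0, II=-3.3, III=2.1, IV=-4.8, V=-1.5, VI=-5.0
Best worst-case = 2.1 → III.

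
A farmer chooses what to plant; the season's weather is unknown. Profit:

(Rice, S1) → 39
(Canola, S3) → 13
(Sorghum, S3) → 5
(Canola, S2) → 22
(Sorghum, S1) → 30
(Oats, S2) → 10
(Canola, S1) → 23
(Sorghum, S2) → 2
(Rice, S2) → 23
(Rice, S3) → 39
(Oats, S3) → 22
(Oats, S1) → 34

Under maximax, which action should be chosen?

Rice

Row maxima: Canola=23, Oats=34, Sorghum=30, Rice=39
Best best-case = 39 → Rice.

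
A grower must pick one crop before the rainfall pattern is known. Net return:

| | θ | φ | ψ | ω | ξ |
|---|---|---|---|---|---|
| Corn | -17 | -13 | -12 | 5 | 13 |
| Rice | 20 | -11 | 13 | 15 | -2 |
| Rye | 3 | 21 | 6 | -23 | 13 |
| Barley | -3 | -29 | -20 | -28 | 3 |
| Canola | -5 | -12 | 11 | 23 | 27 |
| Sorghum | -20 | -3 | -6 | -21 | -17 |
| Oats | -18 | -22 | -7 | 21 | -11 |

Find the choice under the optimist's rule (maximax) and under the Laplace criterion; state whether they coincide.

maximax → Canola; laplace → Canola (agree)

Row maxima: Corn=13, Rice=20, Rye=21, Barley=3, Canola=27, Sorghum=-3, Oats=21
Best best-case = 27 → Canola.
Row averages: Corn=-4.8, Rice=7, Rye=4, Barley=-15.4, Canola=8.8, Sorghum=-13.4, Oats=-7.4
Highest average = 8.8 → Canola.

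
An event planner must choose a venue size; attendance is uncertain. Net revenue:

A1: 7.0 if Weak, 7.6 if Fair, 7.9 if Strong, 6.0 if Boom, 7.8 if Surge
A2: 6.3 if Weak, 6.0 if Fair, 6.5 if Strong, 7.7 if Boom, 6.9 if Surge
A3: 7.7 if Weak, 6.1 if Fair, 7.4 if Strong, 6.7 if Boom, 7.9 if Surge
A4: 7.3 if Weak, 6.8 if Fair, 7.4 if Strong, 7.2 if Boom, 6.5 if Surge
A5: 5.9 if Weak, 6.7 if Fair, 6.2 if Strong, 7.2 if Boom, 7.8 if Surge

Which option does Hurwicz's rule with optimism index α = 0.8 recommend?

A1: 0.8·7.9 + 0.2·6.0 = 7.52
A2: 0.8·7.7 + 0.2·6.0 = 7.36
A3: 0.8·7.9 + 0.2·6.1 = 7.54
A4: 0.8·7.4 + 0.2·6.5 = 7.22
A5: 0.8·7.8 + 0.2·5.9 = 7.42
Highest Hurwicz score = 7.54 → A3.

A3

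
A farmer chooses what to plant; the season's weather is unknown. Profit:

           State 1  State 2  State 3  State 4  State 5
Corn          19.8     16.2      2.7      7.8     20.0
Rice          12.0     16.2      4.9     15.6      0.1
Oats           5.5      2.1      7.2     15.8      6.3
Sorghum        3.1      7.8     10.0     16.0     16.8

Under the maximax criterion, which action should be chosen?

Corn

Row maxima: Corn=20.0, Rice=16.2, Oats=15.8, Sorghum=16.8
Best best-case = 20.0 → Corn.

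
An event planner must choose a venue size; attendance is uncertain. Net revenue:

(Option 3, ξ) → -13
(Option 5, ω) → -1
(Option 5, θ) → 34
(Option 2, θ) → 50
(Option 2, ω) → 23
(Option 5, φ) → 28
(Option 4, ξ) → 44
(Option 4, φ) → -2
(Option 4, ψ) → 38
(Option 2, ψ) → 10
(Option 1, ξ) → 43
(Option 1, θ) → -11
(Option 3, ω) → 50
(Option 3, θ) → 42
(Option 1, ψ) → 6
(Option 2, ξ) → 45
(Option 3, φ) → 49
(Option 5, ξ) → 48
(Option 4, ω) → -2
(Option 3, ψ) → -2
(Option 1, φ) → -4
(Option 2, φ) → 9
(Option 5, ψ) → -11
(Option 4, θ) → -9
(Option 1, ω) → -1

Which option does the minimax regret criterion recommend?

Option 2

Column bests: θ=50, φ=49, ψ=38, ω=50, ξ=48.
Option 1 regrets: 61, 53, 32, 51, 5 → max 61
Option 2 regrets: 0, 40, 28, 27, 3 → max 40
Option 3 regrets: 8, 0, 40, 0, 61 → max 61
Option 4 regrets: 59, 51, 0, 52, 4 → max 59
Option 5 regrets: 16, 21, 49, 51, 0 → max 51
Smallest max regret = 40 → Option 2.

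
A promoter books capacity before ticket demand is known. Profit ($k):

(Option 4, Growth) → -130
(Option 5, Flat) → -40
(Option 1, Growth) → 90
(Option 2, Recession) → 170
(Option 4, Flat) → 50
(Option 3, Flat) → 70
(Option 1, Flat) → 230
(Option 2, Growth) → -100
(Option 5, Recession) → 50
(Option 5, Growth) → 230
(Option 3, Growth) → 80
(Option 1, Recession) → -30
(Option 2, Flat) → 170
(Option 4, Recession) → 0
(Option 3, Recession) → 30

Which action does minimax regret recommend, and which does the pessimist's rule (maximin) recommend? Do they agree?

minimax regret → Option 3; maximin → Option 3 (agree)

Column bests: Recession=170, Flat=230, Growth=230.
Option 1 regrets: 200, 0, 140 → max 200
Option 2 regrets: 0, 60, 330 → max 330
Option 3 regrets: 140, 160, 150 → max 160
Option 4 regrets: 170, 180, 360 → max 360
Option 5 regrets: 120, 270, 0 → max 270
Smallest max regret = 160 → Option 3.
Row minima: Option 1=-30, Option 2=-100, Option 3=30, Option 4=-130, Option 5=-40
Best worst-case = 30 → Option 3.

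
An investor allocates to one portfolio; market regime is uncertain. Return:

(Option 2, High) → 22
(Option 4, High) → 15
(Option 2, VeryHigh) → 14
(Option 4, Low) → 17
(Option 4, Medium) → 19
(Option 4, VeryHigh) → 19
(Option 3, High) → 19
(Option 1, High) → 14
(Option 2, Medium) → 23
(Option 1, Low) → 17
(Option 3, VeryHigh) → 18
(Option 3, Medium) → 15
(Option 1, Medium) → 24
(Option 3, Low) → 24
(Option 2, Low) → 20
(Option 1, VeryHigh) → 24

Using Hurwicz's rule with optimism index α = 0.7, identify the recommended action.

Option 1: 0.7·24 + 0.3·14 = 21
Option 2: 0.7·23 + 0.3·14 = 20.3
Option 3: 0.7·24 + 0.3·15 = 21.3
Option 4: 0.7·19 + 0.3·15 = 17.8
Highest Hurwicz score = 21.3 → Option 3.

Option 3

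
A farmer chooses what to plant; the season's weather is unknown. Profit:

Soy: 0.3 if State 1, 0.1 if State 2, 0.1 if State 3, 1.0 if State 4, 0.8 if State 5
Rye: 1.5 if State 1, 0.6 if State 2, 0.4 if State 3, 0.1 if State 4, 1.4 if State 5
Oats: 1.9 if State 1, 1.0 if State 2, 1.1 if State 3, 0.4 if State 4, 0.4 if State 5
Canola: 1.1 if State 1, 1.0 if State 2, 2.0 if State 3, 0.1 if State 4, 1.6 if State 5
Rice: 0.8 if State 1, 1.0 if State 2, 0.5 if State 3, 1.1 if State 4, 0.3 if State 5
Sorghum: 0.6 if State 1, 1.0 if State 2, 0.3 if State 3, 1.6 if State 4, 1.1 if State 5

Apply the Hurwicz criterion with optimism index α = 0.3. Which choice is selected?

Oats

Soy: 0.3·1.0 + 0.7·0.1 = 0.37
Rye: 0.3·1.5 + 0.7·0.1 = 0.52
Oats: 0.3·1.9 + 0.7·0.4 = 0.85
Canola: 0.3·2.0 + 0.7·0.1 = 0.67
Rice: 0.3·1.1 + 0.7·0.3 = 0.54
Sorghum: 0.3·1.6 + 0.7·0.3 = 0.69
Highest Hurwicz score = 0.85 → Oats.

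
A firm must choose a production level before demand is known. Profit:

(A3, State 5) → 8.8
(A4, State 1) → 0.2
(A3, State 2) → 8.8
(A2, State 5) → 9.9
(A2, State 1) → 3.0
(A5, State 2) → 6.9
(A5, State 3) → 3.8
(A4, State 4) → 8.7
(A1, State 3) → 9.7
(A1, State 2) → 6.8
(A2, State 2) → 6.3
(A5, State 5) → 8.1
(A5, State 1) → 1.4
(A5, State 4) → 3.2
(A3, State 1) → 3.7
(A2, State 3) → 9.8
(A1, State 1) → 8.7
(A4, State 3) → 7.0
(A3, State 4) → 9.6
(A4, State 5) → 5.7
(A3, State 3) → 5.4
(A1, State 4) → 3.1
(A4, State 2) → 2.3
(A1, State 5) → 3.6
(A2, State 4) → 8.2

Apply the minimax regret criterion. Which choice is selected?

Column bests: State 1=8.7, State 2=8.8, State 3=9.8, State 4=9.6, State 5=9.9.
A1 regrets: 0.0, 2.0, 0.1, 6.5, 6.3 → max 6.5
A2 regrets: 5.7, 2.5, 0.0, 1.4, 0.0 → max 5.7
A3 regrets: 5.0, 0.0, 4.4, 0.0, 1.1 → max 5.0
A4 regrets: 8.5, 6.5, 2.8, 0.9, 4.2 → max 8.5
A5 regrets: 7.3, 1.9, 6.0, 6.4, 1.8 → max 7.3
Smallest max regret = 5.0 → A3.

A3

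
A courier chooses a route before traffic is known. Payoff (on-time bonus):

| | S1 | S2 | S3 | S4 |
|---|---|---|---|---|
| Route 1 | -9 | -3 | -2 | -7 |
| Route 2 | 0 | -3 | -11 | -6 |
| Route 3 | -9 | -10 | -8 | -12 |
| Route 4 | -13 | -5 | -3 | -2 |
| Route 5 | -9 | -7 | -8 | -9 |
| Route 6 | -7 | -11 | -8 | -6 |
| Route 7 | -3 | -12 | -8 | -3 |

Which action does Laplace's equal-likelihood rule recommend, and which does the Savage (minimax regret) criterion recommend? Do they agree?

laplace → Route 2; minimax regret → Route 6 (disagree)

Row averages: Route 1=-5.25, Route 2=-5, Route 3=-9.75, Route 4=-5.75, Route 5=-8.25, Route 6=-8, Route 7=-6.5
Highest average = -5 → Route 2.
Column bests: S1=0, S2=-3, S3=-2, S4=-2.
Route 1 regrets: 9, 0, 0, 5 → max 9
Route 2 regrets: 0, 0, 9, 4 → max 9
Route 3 regrets: 9, 7, 6, 10 → max 10
Route 4 regrets: 13, 2, 1, 0 → max 13
Route 5 regrets: 9, 4, 6, 7 → max 9
Route 6 regrets: 7, 8, 6, 4 → max 8
Route 7 regrets: 3, 9, 6, 1 → max 9
Smallest max regret = 8 → Route 6.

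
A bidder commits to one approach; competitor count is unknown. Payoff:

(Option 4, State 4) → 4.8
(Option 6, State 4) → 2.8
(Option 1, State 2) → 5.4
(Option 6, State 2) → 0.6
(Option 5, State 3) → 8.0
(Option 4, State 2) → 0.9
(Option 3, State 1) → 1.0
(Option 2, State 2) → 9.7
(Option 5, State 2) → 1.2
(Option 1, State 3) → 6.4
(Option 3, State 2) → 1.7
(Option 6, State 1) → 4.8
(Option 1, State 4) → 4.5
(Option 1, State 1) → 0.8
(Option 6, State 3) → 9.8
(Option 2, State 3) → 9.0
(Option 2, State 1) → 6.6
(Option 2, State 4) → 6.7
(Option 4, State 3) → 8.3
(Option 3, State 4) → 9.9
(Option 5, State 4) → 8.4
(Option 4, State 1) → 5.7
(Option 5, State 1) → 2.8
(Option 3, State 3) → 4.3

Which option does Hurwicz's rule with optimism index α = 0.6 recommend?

Option 1: 0.6·6.4 + 0.4·0.8 = 4.16
Option 2: 0.6·9.7 + 0.4·6.6 = 8.46
Option 3: 0.6·9.9 + 0.4·1.0 = 6.34
Option 4: 0.6·8.3 + 0.4·0.9 = 5.34
Option 5: 0.6·8.4 + 0.4·1.2 = 5.52
Option 6: 0.6·9.8 + 0.4·0.6 = 6.12
Highest Hurwicz score = 8.46 → Option 2.

Option 2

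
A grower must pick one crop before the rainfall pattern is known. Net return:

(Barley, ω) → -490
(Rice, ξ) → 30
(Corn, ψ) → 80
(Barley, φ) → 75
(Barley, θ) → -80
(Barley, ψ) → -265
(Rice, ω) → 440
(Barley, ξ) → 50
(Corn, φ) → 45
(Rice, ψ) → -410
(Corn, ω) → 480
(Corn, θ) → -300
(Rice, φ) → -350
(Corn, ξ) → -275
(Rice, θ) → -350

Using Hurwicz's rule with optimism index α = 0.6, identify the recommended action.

Corn

Corn: 0.6·480 + 0.4·(-300) = 168
Rice: 0.6·440 + 0.4·(-410) = 100
Barley: 0.6·75 + 0.4·(-490) = -151
Highest Hurwicz score = 168 → Corn.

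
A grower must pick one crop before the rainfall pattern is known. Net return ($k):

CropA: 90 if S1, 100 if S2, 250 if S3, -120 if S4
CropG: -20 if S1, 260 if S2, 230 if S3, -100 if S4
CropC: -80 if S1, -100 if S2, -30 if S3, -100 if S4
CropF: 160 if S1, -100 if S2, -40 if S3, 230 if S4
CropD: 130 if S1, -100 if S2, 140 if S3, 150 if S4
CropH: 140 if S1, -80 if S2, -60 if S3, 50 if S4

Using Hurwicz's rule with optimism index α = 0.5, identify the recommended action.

CropG

CropA: 0.5·250 + 0.5·(-120) = 65
CropG: 0.5·260 + 0.5·(-100) = 80
CropC: 0.5·(-30) + 0.5·(-100) = -65
CropF: 0.5·230 + 0.5·(-100) = 65
CropD: 0.5·150 + 0.5·(-100) = 25
CropH: 0.5·140 + 0.5·(-80) = 30
Highest Hurwicz score = 80 → CropG.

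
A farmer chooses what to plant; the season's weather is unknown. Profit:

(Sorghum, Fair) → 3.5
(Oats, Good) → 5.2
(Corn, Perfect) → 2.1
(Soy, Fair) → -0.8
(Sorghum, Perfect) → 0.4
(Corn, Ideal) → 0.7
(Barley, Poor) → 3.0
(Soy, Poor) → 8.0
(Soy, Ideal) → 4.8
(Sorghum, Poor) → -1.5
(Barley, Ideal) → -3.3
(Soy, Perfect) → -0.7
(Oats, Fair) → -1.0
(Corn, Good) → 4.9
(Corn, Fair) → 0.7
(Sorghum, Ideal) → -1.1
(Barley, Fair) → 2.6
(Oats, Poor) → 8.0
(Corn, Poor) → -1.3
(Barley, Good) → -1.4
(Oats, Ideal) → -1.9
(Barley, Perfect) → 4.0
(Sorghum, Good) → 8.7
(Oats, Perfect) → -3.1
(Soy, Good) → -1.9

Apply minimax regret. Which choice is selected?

Oats

Column bests: Poor=8.0, Fair=3.5, Good=8.7, Ideal=4.8, Perfect=4.0.
Sorghum regrets: 9.5, 0.0, 0.0, 5.9, 3.6 → max 9.5
Oats regrets: 0.0, 4.5, 3.5, 6.7, 7.1 → max 7.1
Corn regrets: 9.3, 2.8, 3.8, 4.1, 1.9 → max 9.3
Barley regrets: 5.0, 0.9, 10.1, 8.1, 0.0 → max 10.1
Soy regrets: 0.0, 4.3, 10.6, 0.0, 4.7 → max 10.6
Smallest max regret = 7.1 → Oats.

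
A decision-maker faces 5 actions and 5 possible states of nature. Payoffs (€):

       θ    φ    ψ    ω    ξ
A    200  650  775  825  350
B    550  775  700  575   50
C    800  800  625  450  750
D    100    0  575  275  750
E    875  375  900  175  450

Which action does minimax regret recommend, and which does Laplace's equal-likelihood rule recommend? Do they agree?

minimax regret → C; laplace → C (agree)

Column bests: θ=875, φ=800, ψ=900, ω=825, ξ=750.
A regrets: 675, 150, 125, 0, 400 → max 675
B regrets: 325, 25, 200, 250, 700 → max 700
C regrets: 75, 0, 275, 375, 0 → max 375
D regrets: 775, 800, 325, 550, 0 → max 800
E regrets: 0, 425, 0, 650, 300 → max 650
Smallest max regret = 375 → C.
Row averages: A=560, B=530, C=685, D=340, E=555
Highest average = 685 → C.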